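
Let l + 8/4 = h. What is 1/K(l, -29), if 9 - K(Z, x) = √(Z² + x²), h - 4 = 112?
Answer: -9/13756 - √13837/13756 ≈ -0.0092055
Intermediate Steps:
h = 116 (h = 4 + 112 = 116)
l = 114 (l = -2 + 116 = 114)
K(Z, x) = 9 - √(Z² + x²)
1/K(l, -29) = 1/(9 - √(114² + (-29)²)) = 1/(9 - √(12996 + 841)) = 1/(9 - √13837)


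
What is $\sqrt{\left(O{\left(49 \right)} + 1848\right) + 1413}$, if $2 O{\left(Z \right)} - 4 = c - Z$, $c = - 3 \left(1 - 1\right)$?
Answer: $\frac{\sqrt{12954}}{2} \approx 56.908$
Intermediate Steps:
$c = 0$ ($c = \left(-3\right) 0 = 0$)
$O{\left(Z \right)} = 2 - \frac{Z}{2}$ ($O{\left(Z \right)} = 2 + \frac{0 - Z}{2} = 2 + \frac{\left(-1\right) Z}{2} = 2 - \frac{Z}{2}$)
$\sqrt{\left(O{\left(49 \right)} + 1848\right) + 1413} = \sqrt{\left(\left(2 - \frac{49}{2}\right) + 1848\right) + 1413} = \sqrt{\left(- \frac{45}{2} + 1848\right) + 1413} = \sqrt{\frac{3651}{2} + 1413} = \sqrt{\frac{6477}{2}} = \frac{\sqrt{12954}}{2}$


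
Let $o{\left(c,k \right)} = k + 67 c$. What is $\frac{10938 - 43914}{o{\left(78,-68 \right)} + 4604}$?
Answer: $- \frac{5496}{1627} \approx -3.378$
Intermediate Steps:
$\frac{10938 - 43914}{o{\left(78,-68 \right)} + 4604} = \frac{10938 - 43914}{\left(-68 + 67 \cdot 78\right) + 4604} = - \frac{32976}{\left(-68 + 5226\right) + 4604} = - \frac{32976}{5158 + 4604} = - \frac{32976}{9762} = \left(-32976\right) \frac{1}{9762} = - \frac{5496}{1627}$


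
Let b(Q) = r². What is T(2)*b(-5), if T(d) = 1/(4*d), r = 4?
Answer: 2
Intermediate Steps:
b(Q) = 16 (b(Q) = 4² = 16)
T(d) = 1/(4*d)
T(2)*b(-5) = ((¼)/2)*16 = ((¼)*(½))*16 = (⅛)*16 = 2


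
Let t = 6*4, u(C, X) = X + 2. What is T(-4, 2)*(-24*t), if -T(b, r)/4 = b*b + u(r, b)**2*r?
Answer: 55296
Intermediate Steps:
u(C, X) = 2 + X
t = 24
T(b, r) = -4*b**2 - 4*r*(2 + b)**2 (T(b, r) = -4*(b*b + (2 + b)**2*r) = -4*(b**2 + r*(2 + b)**2) = -4*b**2 - 4*r*(2 + b)**2)
T(-4, 2)*(-24*t) = (-4*(-4)**2 - 4*2*(2 - 4)**2)*(-24*24) = (-4*16 - 4*2*(-2)**2)*(-576) = (-64 - 4*2*4)*(-576) = (-64 - 32)*(-576) = -96*(-576) = 55296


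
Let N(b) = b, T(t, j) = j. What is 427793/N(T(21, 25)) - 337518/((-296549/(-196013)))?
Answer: -1527086306993/7413725 ≈ -2.0598e+5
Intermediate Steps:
427793/N(T(21, 25)) - 337518/((-296549/(-196013))) = 427793/25 - 337518/((-296549/(-196013))) = 427793*(1/25) - 337518/((-296549*(-1/196013))) = 427793/25 - 337518/296549/196013 = 427793/25 - 337518*196013/296549 = 427793/25 - 66157915734/296549 = -1527086306993/7413725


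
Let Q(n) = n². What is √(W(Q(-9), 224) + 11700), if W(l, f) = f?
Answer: 2*√2981 ≈ 109.20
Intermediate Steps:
√(W(Q(-9), 224) + 11700) = √(224 + 11700) = √11924 = 2*√2981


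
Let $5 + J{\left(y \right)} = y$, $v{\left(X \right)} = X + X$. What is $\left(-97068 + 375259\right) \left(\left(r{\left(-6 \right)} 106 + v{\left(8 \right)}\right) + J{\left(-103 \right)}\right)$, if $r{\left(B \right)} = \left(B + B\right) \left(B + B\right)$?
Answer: $4220713852$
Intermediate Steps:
$r{\left(B \right)} = 4 B^{2}$ ($r{\left(B \right)} = 2 B 2 B = 4 B^{2}$)
$v{\left(X \right)} = 2 X$
$J{\left(y \right)} = -5 + y$
$\left(-97068 + 375259\right) \left(\left(r{\left(-6 \right)} 106 + v{\left(8 \right)}\right) + J{\left(-103 \right)}\right) = \left(-97068 + 375259\right) \left(\left(4 \left(-6\right)^{2} \cdot 106 + 2 \cdot 8\right) - 108\right) = 278191 \left(\left(4 \cdot 36 \cdot 106 + 16\right) - 108\right) = 278191 \left(\left(144 \cdot 106 + 16\right) - 108\right) = 278191 \left(\left(15264 + 16\right) - 108\right) = 278191 \left(15280 - 108\right) = 278191 \cdot 15172 = 4220713852$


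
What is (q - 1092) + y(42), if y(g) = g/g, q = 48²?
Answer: 1213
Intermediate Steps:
q = 2304
y(g) = 1
(q - 1092) + y(42) = (2304 - 1092) + 1 = 1212 + 1 = 1213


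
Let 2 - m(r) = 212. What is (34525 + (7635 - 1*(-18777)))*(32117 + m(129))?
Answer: 1944316859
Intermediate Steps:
m(r) = -210 (m(r) = 2 - 1*212 = 2 - 212 = -210)
(34525 + (7635 - 1*(-18777)))*(32117 + m(129)) = (34525 + (7635 - 1*(-18777)))*(32117 - 210) = (34525 + (7635 + 18777))*31907 = (34525 + 26412)*31907 = 60937*31907 = 1944316859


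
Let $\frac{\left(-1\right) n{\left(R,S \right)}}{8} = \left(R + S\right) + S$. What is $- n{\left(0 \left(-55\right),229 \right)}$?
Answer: $3664$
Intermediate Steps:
$n{\left(R,S \right)} = - 16 S - 8 R$ ($n{\left(R,S \right)} = - 8 \left(\left(R + S\right) + S\right) = - 8 \left(R + 2 S\right) = - 16 S - 8 R$)
$- n{\left(0 \left(-55\right),229 \right)} = - (\left(-16\right) 229 - 8 \cdot 0 \left(-55\right)) = - (-3664 - 0) = - (-3664 + 0) = \left(-1\right) \left(-3664\right) = 3664$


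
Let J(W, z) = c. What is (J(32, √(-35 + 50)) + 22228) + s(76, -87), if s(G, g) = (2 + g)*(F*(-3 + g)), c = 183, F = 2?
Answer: 37711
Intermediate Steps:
J(W, z) = 183
s(G, g) = (-6 + 2*g)*(2 + g) (s(G, g) = (2 + g)*(2*(-3 + g)) = (2 + g)*(-6 + 2*g) = (-6 + 2*g)*(2 + g))
(J(32, √(-35 + 50)) + 22228) + s(76, -87) = (183 + 22228) + (-12 - 2*(-87) + 2*(-87)²) = 22411 + (-12 + 174 + 2*7569) = 22411 + (-12 + 174 + 15138) = 22411 + 15300 = 37711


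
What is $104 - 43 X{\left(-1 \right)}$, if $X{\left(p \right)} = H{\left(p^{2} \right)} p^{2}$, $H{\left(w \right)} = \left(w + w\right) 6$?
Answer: $-412$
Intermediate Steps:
$H{\left(w \right)} = 12 w$ ($H{\left(w \right)} = 2 w 6 = 12 w$)
$X{\left(p \right)} = 12 p^{4}$ ($X{\left(p \right)} = 12 p^{2} p^{2} = 12 p^{4}$)
$104 - 43 X{\left(-1 \right)} = 104 - 43 \cdot 12 \left(-1\right)^{4} = 104 - 43 \cdot 12 \cdot 1 = 104 - 516 = -412$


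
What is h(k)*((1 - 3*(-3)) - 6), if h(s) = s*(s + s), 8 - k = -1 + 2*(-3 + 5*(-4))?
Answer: 24200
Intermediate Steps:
k = 55 (k = 8 - (-1 + 2*(-3 + 5*(-4))) = 8 - (-1 + 2*(-3 - 20)) = 8 - (-1 + 2*(-23)) = 8 - (-1 - 46) = 8 - 1*(-47) = 8 + 47 = 55)
h(s) = 2*s² (h(s) = s*(2*s) = 2*s²)
h(k)*((1 - 3*(-3)) - 6) = (2*55²)*((1 - 3*(-3)) - 6) = (2*3025)*((1 + 9) - 6) = 6050*(10 - 6) = 6050*4 = 24200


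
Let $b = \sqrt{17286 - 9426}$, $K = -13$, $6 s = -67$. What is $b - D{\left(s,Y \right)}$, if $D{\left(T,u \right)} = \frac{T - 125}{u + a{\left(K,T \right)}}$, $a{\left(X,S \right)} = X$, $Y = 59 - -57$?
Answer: $\frac{817}{618} + 2 \sqrt{1965} \approx 89.979$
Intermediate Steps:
$s = - \frac{67}{6}$ ($s = \frac{1}{6} \left(-67\right) = - \frac{67}{6} \approx -11.167$)
$Y = 116$ ($Y = 59 + 57 = 116$)
$b = 2 \sqrt{1965}$ ($b = \sqrt{7860} = 2 \sqrt{1965} \approx 88.657$)
$D{\left(T,u \right)} = \frac{-125 + T}{-13 + u}$ ($D{\left(T,u \right)} = \frac{T - 125}{u - 13} = \frac{-125 + T}{-13 + u}$)
$b - D{\left(s,Y \right)} = 2 \sqrt{1965} - \frac{-125 - \frac{67}{6}}{-13 + 116} = 2 \sqrt{1965} - \frac{1}{103} \left(- \frac{817}{6}\right) = 2 \sqrt{1965} - - \frac{817}{618} = 2 \sqrt{1965} + \frac{817}{618} = \frac{817}{618} + 2 \sqrt{1965}$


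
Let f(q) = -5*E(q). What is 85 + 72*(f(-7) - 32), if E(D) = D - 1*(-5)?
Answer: -1499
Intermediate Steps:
E(D) = 5 + D (E(D) = D + 5 = 5 + D)
f(q) = -25 - 5*q (f(q) = -5*(5 + q) = -25 - 5*q)
85 + 72*(f(-7) - 32) = 85 + 72*((-25 - 5*(-7)) - 32) = 85 + 72*((-25 + 35) - 32) = 85 + 72*(10 - 32) = 85 + 72*(-22) = 85 - 1584 = -1499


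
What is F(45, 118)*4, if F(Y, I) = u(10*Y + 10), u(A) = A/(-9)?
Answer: -1840/9 ≈ -204.44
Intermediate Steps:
u(A) = -A/9 (u(A) = A*(-⅑) = -A/9)
F(Y, I) = -10/9 - 10*Y/9 (F(Y, I) = -(10*Y + 10)/9 = -(10 + 10*Y)/9 = -10/9 - 10*Y/9)
F(45, 118)*4 = (-10/9 - 10/9*45)*4 = (-10/9 - 50)*4 = -460/9*4 = -1840/9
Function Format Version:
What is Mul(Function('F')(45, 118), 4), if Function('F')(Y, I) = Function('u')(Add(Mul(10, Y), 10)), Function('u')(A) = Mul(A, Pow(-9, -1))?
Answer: Rational(-1840, 9) ≈ -204.44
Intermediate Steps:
Function('u')(A) = Mul(Rational(-1, 9), A) (Function('u')(A) = Mul(A, Rational(-1, 9)) = Mul(Rational(-1, 9), A))
Function('F')(Y, I) = Add(Rational(-10, 9), Mul(Rational(-10, 9), Y)) (Function('F')(Y, I) = Mul(Rational(-1, 9), Add(Mul(10, Y), 10)) = Mul(Rational(-1, 9), Add(10, Mul(10, Y))) = Add(Rational(-10, 9), Mul(Rational(-10, 9), Y)))
Mul(Function('F')(45, 118), 4) = Mul(Add(Rational(-10, 9), Mul(Rational(-10, 9), 45)), 4) = Mul(Add(Rational(-10, 9), -50), 4) = Mul(Rational(-460, 9), 4) = Rational(-1840, 9)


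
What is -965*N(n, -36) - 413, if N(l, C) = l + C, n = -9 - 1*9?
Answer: 51697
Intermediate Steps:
n = -18 (n = -9 - 9 = -18)
N(l, C) = C + l
-965*N(n, -36) - 413 = -965*(-36 - 18) - 413 = -965*(-54) - 413 = 52110 - 413 = 51697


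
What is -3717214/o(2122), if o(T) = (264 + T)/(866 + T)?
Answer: -5553517716/1193 ≈ -4.6551e+6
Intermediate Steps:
o(T) = (264 + T)/(866 + T)
-3717214/o(2122) = -3717214*(866 + 2122)/(264 + 2122) = -3717214/(2386/2988) = -3717214/((1/2988)*2386) = -3717214/1193/1494 = -3717214*1494/1193 = -5553517716/1193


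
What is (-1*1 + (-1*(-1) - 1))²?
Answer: 1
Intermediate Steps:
(-1*1 + (-1*(-1) - 1))² = (-1 + (1 - 1))² = (-1 + 0)² = (-1)² = 1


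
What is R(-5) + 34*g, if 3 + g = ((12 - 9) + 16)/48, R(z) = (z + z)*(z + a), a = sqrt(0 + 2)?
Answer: -925/24 - 10*sqrt(2) ≈ -52.684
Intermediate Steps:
a = sqrt(2) ≈ 1.4142
R(z) = 2*z*(z + sqrt(2)) (R(z) = (z + z)*(z + sqrt(2)) = (2*z)*(z + sqrt(2)) = 2*z*(z + sqrt(2)))
g = -125/48 (g = -3 + ((12 - 9) + 16)/48 = -3 + (3 + 16)*(1/48) = -3 + 19*(1/48) = -3 + 19/48 = -125/48 ≈ -2.6042)
R(-5) + 34*g = 2*(-5)*(-5 + sqrt(2)) + 34*(-125/48) = (50 - 10*sqrt(2)) - 2125/24 = -925/24 - 10*sqrt(2)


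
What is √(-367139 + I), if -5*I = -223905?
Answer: I*√322358 ≈ 567.77*I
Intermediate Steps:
I = 44781 (I = -⅕*(-223905) = 44781)
√(-367139 + I) = √(-367139 + 44781) = √(-322358) = I*√322358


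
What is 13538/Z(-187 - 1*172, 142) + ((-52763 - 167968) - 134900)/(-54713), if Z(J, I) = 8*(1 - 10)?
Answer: -357549581/1969668 ≈ -181.53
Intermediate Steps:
Z(J, I) = -72 (Z(J, I) = 8*(-9) = -72)
13538/Z(-187 - 1*172, 142) + ((-52763 - 167968) - 134900)/(-54713) = 13538/(-72) + ((-52763 - 167968) - 134900)/(-54713) = 13538*(-1/72) + (-220731 - 134900)*(-1/54713) = -6769/36 - 355631*(-1/54713) = -6769/36 + 355631/54713 = -357549581/1969668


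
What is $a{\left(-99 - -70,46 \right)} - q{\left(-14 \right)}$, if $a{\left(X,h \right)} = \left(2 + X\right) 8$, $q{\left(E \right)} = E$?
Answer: $-202$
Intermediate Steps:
$a{\left(X,h \right)} = 16 + 8 X$
$a{\left(-99 - -70,46 \right)} - q{\left(-14 \right)} = \left(16 + 8 \left(-99 - -70\right)\right) - -14 = \left(16 + 8 \left(-99 + 70\right)\right) + 14 = \left(16 + 8 \left(-29\right)\right) + 14 = \left(16 - 232\right) + 14 = -216 + 14 = -202$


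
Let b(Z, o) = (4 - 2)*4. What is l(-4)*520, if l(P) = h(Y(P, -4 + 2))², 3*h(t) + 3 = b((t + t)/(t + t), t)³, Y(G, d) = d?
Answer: 134722120/9 ≈ 1.4969e+7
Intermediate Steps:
b(Z, o) = 8 (b(Z, o) = 2*4 = 8)
h(t) = 509/3 (h(t) = -1 + (⅓)*8³ = -1 + (⅓)*512 = -1 + 512/3 = 509/3)
l(P) = 259081/9 (l(P) = (509/3)² = 259081/9)
l(-4)*520 = (259081/9)*520 = 134722120/9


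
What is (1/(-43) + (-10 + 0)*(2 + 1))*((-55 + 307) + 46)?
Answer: -384718/43 ≈ -8946.9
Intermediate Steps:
(1/(-43) + (-10 + 0)*(2 + 1))*((-55 + 307) + 46) = (-1/43 - 10*3)*(252 + 46) = (-1/43 - 30)*298 = -1291/43*298 = -384718/43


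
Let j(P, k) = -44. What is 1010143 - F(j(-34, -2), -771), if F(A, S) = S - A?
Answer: 1010870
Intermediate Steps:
1010143 - F(j(-34, -2), -771) = 1010143 - (-771 - 1*(-44)) = 1010143 - (-771 + 44) = 1010143 - 1*(-727) = 1010143 + 727 = 1010870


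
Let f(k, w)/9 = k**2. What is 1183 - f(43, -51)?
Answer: -15458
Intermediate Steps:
f(k, w) = 9*k**2
1183 - f(43, -51) = 1183 - 9*43**2 = 1183 - 9*1849 = 1183 - 1*16641 = 1183 - 16641 = -15458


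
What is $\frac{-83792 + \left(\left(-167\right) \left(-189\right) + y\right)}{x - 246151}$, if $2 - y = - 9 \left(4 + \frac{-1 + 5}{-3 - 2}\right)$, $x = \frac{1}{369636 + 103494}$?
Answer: $\frac{24696534366}{116461422629} \approx 0.21206$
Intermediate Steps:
$x = \frac{1}{473130} \approx 2.1136 \cdot 10^{-6}$
$y = \frac{154}{5}$ ($y = 2 - - 9 \left(4 + \frac{-1 + 5}{-3 - 2}\right) = 2 - - 9 \left(4 + \frac{4}{-5}\right) = 2 - - 9 \left(4 + 4 \left(- \frac{1}{5}\right)\right) = 2 - - 9 \left(4 - \frac{4}{5}\right) = 2 - \left(-9\right) \frac{16}{5} = 2 - - \frac{144}{5} = 2 + \frac{144}{5} = \frac{154}{5} \approx 30.8$)
$\frac{-83792 + \left(\left(-167\right) \left(-189\right) + y\right)}{x - 246151} = \frac{-83792 + \left(\left(-167\right) \left(-189\right) + \frac{154}{5}\right)}{\frac{1}{473130} - 246151} = \frac{-83792 + \left(31563 + \frac{154}{5}\right)}{- \frac{116461422629}{473130}} = \left(-83792 + \frac{157969}{5}\right) \left(- \frac{473130}{116461422629}\right) = \left(- \frac{260991}{5}\right) \left(- \frac{473130}{116461422629}\right) = \frac{24696534366}{116461422629}$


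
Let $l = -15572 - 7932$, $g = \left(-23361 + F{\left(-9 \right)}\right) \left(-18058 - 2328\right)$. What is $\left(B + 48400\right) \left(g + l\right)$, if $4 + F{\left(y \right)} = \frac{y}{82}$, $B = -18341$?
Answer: $\frac{586998240841217}{41} \approx 1.4317 \cdot 10^{13}$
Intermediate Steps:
$F{\left(y \right)} = -4 + \frac{y}{82}$
$g = \frac{19529166227}{41}$ ($g = \left(-23361 + \left(-4 + \frac{1}{82} \left(-9\right)\right)\right) \left(-18058 - 2328\right) = \left(-23361 - \frac{337}{82}\right) \left(-20386\right) = \left(- \frac{1915939}{82}\right) \left(-20386\right) = \frac{19529166227}{41} \approx 4.7632 \cdot 10^{8}$)
$l = -23504$ ($l = -15572 - 7932 = -23504$)
$\left(B + 48400\right) \left(g + l\right) = \left(-18341 + 48400\right) \left(\frac{19529166227}{41} - 23504\right) = 30059 \cdot \frac{19528202563}{41} = \frac{586998240841217}{41}$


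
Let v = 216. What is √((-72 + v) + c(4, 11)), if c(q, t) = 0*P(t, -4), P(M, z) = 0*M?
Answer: 12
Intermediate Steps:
P(M, z) = 0
c(q, t) = 0 (c(q, t) = 0*0 = 0)
√((-72 + v) + c(4, 11)) = √((-72 + 216) + 0) = √(144 + 0) = √144 = 12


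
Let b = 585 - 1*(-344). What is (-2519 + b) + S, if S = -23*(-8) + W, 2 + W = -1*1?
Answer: -1409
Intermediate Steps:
W = -3 (W = -2 - 1*1 = -2 - 1 = -3)
b = 929 (b = 585 + 344 = 929)
S = 181 (S = -23*(-8) - 3 = 184 - 3 = 181)
(-2519 + b) + S = (-2519 + 929) + 181 = -1590 + 181 = -1409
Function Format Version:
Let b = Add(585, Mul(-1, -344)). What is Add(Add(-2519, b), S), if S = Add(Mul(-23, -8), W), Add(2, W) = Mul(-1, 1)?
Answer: -1409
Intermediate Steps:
W = -3 (W = Add(-2, Mul(-1, 1)) = Add(-2, -1) = -3)
b = 929 (b = Add(585, 344) = 929)
S = 181 (S = Add(Mul(-23, -8), -3) = Add(184, -3) = 181)
Add(Add(-2519, b), S) = Add(Add(-2519, 929), 181) = Add(-1590, 181) = -1409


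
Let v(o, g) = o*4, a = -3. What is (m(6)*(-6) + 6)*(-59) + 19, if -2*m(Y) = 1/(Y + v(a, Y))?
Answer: -611/2 ≈ -305.50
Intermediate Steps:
v(o, g) = 4*o
m(Y) = -1/(2*(-12 + Y)) (m(Y) = -1/(2*(Y + 4*(-3))) = -1/(2*(Y - 12)) = -1/(2*(-12 + Y)))
(m(6)*(-6) + 6)*(-59) + 19 = (-1/(-24 + 2*6)*(-6) + 6)*(-59) + 19 = (-1/(-24 + 12)*(-6) + 6)*(-59) + 19 = (-1/(-12)*(-6) + 6)*(-59) + 19 = (-1*(-1/12)*(-6) + 6)*(-59) + 19 = ((1/12)*(-6) + 6)*(-59) + 19 = (-½ + 6)*(-59) + 19 = (11/2)*(-59) + 19 = -649/2 + 19 = -611/2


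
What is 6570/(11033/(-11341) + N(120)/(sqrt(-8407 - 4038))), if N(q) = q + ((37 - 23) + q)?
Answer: -84551218119450/81097773881 + 1773848057580*I*sqrt(12445)/81097773881 ≈ -1042.6 + 2440.1*I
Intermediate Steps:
N(q) = 14 + 2*q (N(q) = q + (14 + q) = 14 + 2*q)
6570/(11033/(-11341) + N(120)/(sqrt(-8407 - 4038))) = 6570/(11033/(-11341) + (14 + 2*120)/(sqrt(-8407 - 4038))) = 6570/(11033*(-1/11341) + (14 + 240)/(sqrt(-12445))) = 6570/(-1003/1031 + 254/((I*sqrt(12445)))) = 6570/(-1003/1031 + 254*(-I*sqrt(12445)/12445)) = 6570/(-1003/1031 - 254*I*sqrt(12445)/12445)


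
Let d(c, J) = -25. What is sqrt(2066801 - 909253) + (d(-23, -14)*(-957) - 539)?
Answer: 23386 + 2*sqrt(289387) ≈ 24462.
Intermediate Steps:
sqrt(2066801 - 909253) + (d(-23, -14)*(-957) - 539) = sqrt(2066801 - 909253) + (-25*(-957) - 539) = sqrt(1157548) + (23925 - 539) = 2*sqrt(289387) + 23386 = 23386 + 2*sqrt(289387)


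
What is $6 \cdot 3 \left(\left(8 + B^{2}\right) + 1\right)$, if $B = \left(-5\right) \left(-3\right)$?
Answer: $4212$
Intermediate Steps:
$B = 15$
$6 \cdot 3 \left(\left(8 + B^{2}\right) + 1\right) = 6 \cdot 3 \left(\left(8 + 15^{2}\right) + 1\right) = 18 \left(\left(8 + 225\right) + 1\right) = 18 \left(233 + 1\right) = 18 \cdot 234 = 4212$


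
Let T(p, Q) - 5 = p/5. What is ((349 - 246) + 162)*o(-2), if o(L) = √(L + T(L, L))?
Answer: 53*√65 ≈ 427.30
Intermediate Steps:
T(p, Q) = 5 + p/5
o(L) = √(5 + 6*L/5) (o(L) = √(L + (5 + L/5)) = √(5 + 6*L/5))
((349 - 246) + 162)*o(-2) = ((349 - 246) + 162)*(√(125 + 30*(-2))/5) = (103 + 162)*(√(125 - 60)/5) = 265*(√65/5) = 53*√65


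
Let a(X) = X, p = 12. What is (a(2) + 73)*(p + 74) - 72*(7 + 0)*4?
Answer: 4434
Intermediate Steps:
(a(2) + 73)*(p + 74) - 72*(7 + 0)*4 = (2 + 73)*(12 + 74) - 72*(7 + 0)*4 = 75*86 - 504*4 = 6450 - 72*28 = 6450 - 2016 = 4434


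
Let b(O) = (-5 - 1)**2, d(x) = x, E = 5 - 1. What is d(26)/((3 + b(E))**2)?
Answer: 2/117 ≈ 0.017094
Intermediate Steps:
E = 4
b(O) = 36 (b(O) = (-6)**2 = 36)
d(26)/((3 + b(E))**2) = 26/(3 + 36)**2 = 26/39**2 = 26/1521 = (1/1521)*26 = 2/117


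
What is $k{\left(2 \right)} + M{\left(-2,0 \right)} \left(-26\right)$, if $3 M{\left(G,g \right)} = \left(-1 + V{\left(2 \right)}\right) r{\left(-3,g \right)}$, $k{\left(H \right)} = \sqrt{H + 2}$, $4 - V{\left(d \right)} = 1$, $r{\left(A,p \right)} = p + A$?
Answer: $54$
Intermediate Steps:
$r{\left(A,p \right)} = A + p$
$V{\left(d \right)} = 3$ ($V{\left(d \right)} = 4 - 1 = 3$)
$k{\left(H \right)} = \sqrt{2 + H}$
$M{\left(G,g \right)} = -2 + \frac{2 g}{3}$ ($M{\left(G,g \right)} = \frac{\left(-1 + 3\right) \left(-3 + g\right)}{3} = \frac{2 \left(-3 + g\right)}{3} = \frac{-6 + 2 g}{3} = -2 + \frac{2 g}{3}$)
$k{\left(2 \right)} + M{\left(-2,0 \right)} \left(-26\right) = \sqrt{2 + 2} + \left(-2 + \frac{2}{3} \cdot 0\right) \left(-26\right) = \sqrt{4} + \left(-2 + 0\right) \left(-26\right) = 2 - -52 = 2 + 52 = 54$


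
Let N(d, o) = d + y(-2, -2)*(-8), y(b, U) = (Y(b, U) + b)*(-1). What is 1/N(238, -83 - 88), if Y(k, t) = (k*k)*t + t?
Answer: 1/142 ≈ 0.0070423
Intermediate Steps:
Y(k, t) = t + t*k² (Y(k, t) = k²*t + t = t*k² + t = t + t*k²)
y(b, U) = -b - U*(1 + b²) (y(b, U) = (U*(1 + b²) + b)*(-1) = (b + U*(1 + b²))*(-1) = -b - U*(1 + b²))
N(d, o) = -96 + d (N(d, o) = d + (-1*(-2) - 1*(-2)*(1 + (-2)²))*(-8) = d + (2 - 1*(-2)*(1 + 4))*(-8) = d + (2 - 1*(-2)*5)*(-8) = d + (2 + 10)*(-8) = d + 12*(-8) = d - 96 = -96 + d)
1/N(238, -83 - 88) = 1/(-96 + 238) = 1/142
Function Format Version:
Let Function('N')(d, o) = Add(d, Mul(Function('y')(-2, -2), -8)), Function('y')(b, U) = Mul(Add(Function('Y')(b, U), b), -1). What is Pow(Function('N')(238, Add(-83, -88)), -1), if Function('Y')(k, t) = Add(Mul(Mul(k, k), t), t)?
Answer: Rational(1, 142) ≈ 0.0070423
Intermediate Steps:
Function('Y')(k, t) = Add(t, Mul(t, Pow(k, 2))) (Function('Y')(k, t) = Add(Mul(Pow(k, 2), t), t) = Add(Mul(t, Pow(k, 2)), t) = Add(t, Mul(t, Pow(k, 2))))
Function('y')(b, U) = Add(Mul(-1, b), Mul(-1, U, Add(1, Pow(b, 2)))) (Function('y')(b, U) = Mul(Add(Mul(U, Add(1, Pow(b, 2))), b), -1) = Mul(Add(b, Mul(U, Add(1, Pow(b, 2)))), -1) = Add(Mul(-1, b), Mul(-1, U, Add(1, Pow(b, 2)))))
Function('N')(d, o) = Add(-96, d) (Function('N')(d, o) = Add(d, Mul(Add(Mul(-1, -2), Mul(-1, -2, Add(1, Pow(-2, 2)))), -8)) = Add(d, Mul(Add(2, Mul(-1, -2, Add(1, 4))), -8)) = Add(d, Mul(Add(2, Mul(-1, -2, 5)), -8)) = Add(d, Mul(Add(2, 10), -8)) = Add(d, Mul(12, -8)) = Add(d, -96) = Add(-96, d))
Pow(Function('N')(238, Add(-83, -88)), -1) = Pow(Add(-96, 238), -1) = Pow(142, -1) = Rational(1, 142)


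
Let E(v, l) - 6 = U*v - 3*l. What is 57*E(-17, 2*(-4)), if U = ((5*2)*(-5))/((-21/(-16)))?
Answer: 270370/7 ≈ 38624.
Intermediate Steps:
U = -800/21 (U = (10*(-5))/((-21*(-1/16))) = -50/21/16 = -50*16/21 = -800/21 ≈ -38.095)
E(v, l) = 6 - 3*l - 800*v/21 (E(v, l) = 6 + (-800*v/21 - 3*l) = 6 + (-3*l - 800*v/21) = 6 - 3*l - 800*v/21)
57*E(-17, 2*(-4)) = 57*(6 - 6*(-4) - 800/21*(-17)) = 57*(6 - 3*(-8) + 13600/21) = 57*(6 + 24 + 13600/21) = 57*(14230/21) = 270370/7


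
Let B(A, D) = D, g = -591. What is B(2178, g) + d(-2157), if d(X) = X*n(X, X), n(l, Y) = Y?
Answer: 4652058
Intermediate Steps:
d(X) = X² (d(X) = X*X = X²)
B(2178, g) + d(-2157) = -591 + (-2157)² = -591 + 4652649 = 4652058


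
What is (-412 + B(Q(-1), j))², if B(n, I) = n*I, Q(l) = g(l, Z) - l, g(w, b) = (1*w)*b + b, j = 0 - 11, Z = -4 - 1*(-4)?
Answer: 178929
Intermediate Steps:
Z = 0 (Z = -4 + 4 = 0)
j = -11
g(w, b) = b + b*w (g(w, b) = w*b + b = b*w + b = b + b*w)
Q(l) = -l (Q(l) = 0*(1 + l) - l = 0 - l = -l)
B(n, I) = I*n
(-412 + B(Q(-1), j))² = (-412 - (-11)*(-1))² = (-412 - 11*1)² = (-412 - 11)² = (-423)² = 178929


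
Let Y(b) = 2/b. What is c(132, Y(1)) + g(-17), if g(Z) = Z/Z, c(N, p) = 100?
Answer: 101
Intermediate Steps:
g(Z) = 1
c(132, Y(1)) + g(-17) = 100 + 1 = 101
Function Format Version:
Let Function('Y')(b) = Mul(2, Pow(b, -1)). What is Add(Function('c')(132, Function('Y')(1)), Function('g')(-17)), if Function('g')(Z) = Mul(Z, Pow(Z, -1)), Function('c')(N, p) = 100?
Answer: 101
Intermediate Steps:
Function('g')(Z) = 1
Add(Function('c')(132, Function('Y')(1)), Function('g')(-17)) = Add(100, 1) = 101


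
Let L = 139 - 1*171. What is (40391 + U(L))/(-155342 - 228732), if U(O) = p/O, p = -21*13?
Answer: -1292785/12290368 ≈ -0.10519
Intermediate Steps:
p = -273
L = -32 (L = 139 - 171 = -32)
U(O) = -273/O
(40391 + U(L))/(-155342 - 228732) = (40391 - 273/(-32))/(-155342 - 228732) = (40391 - 273*(-1/32))/(-384074) = (40391 + 273/32)*(-1/384074) = (1292785/32)*(-1/384074) = -1292785/12290368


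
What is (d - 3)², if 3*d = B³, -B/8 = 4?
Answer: 1074331729/9 ≈ 1.1937e+8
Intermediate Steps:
B = -32 (B = -8*4 = -32)
d = -32768/3 (d = (⅓)*(-32)³ = (⅓)*(-32768) = -32768/3 ≈ -10923.)
(d - 3)² = (-32768/3 - 3)² = (-32777/3)² = 1074331729/9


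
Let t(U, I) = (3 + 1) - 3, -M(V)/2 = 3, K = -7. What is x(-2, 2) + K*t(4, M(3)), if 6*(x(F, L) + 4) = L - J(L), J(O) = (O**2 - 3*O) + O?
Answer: -32/3 ≈ -10.667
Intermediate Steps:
M(V) = -6 (M(V) = -2*3 = -6)
J(O) = O**2 - 2*O
t(U, I) = 1 (t(U, I) = 4 - 3 = 1)
x(F, L) = -4 + L/6 - L*(-2 + L)/6 (x(F, L) = -4 + (L - L*(-2 + L))/6 = -4 + (L/6 - L*(-2 + L)/6) = -4 + L/6 - L*(-2 + L)/6)
x(-2, 2) + K*t(4, M(3)) = (-4 + (1/2)*2 - 1/6*2**2) - 7*1 = (-4 + 1 - 1/6*4) - 7 = (-4 + 1 - 2/3) - 7 = -11/3 - 7 = -32/3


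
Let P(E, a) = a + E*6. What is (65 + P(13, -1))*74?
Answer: 10508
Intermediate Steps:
P(E, a) = a + 6*E
(65 + P(13, -1))*74 = (65 + (-1 + 6*13))*74 = (65 + (-1 + 78))*74 = (65 + 77)*74 = 142*74 = 10508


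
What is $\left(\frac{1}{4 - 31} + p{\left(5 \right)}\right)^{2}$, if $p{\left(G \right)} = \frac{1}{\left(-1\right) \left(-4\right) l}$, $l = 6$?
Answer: $\frac{1}{46656} \approx 2.1433 \cdot 10^{-5}$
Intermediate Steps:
$p{\left(G \right)} = \frac{1}{24}$ ($p{\left(G \right)} = \frac{1}{\left(-1\right) \left(-4\right) 6} = \frac{1}{4 \cdot 6} = \frac{1}{24}$)
$\left(\frac{1}{4 - 31} + p{\left(5 \right)}\right)^{2} = \left(\frac{1}{4 - 31} + \frac{1}{24}\right)^{2} = \left(\frac{1}{-27} + \frac{1}{24}\right)^{2} = \left(- \frac{1}{27} + \frac{1}{24}\right)^{2} = \left(\frac{1}{216}\right)^{2} = \frac{1}{46656}$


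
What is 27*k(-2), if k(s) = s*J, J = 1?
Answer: -54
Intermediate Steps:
k(s) = s (k(s) = s*1 = s)
27*k(-2) = 27*(-2) = -54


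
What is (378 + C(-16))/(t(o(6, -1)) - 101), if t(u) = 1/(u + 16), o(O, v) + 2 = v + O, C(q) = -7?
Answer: -1007/274 ≈ -3.6752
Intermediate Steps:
o(O, v) = -2 + O + v (o(O, v) = -2 + (v + O) = -2 + (O + v) = -2 + O + v)
t(u) = 1/(16 + u)
(378 + C(-16))/(t(o(6, -1)) - 101) = (378 - 7)/(1/(16 + (-2 + 6 - 1)) - 101) = 371/(1/(16 + 3) - 101) = 371/(1/19 - 101) = 371/(-1918/19) = 371*(-19/1918) = -1007/274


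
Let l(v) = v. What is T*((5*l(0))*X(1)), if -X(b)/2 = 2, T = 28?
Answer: 0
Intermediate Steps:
X(b) = -4 (X(b) = -2*2 = -4)
T*((5*l(0))*X(1)) = 28*((5*0)*(-4)) = 28*(0*(-4)) = 28*0 = 0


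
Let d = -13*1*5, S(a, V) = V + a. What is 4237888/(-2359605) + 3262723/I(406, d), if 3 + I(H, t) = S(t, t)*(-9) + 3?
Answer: 512918611697/184049190 ≈ 2786.9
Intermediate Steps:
d = -65 (d = -13*5 = -65)
I(H, t) = -18*t (I(H, t) = -3 + ((t + t)*(-9) + 3) = -3 + ((2*t)*(-9) + 3) = -3 + (-18*t + 3) = -3 + (3 - 18*t) = -18*t)
4237888/(-2359605) + 3262723/I(406, d) = 4237888/(-2359605) + 3262723/((-18*(-65))) = 4237888*(-1/2359605) + 3262723/1170 = -4237888/2359605 + 3262723*(1/1170) = -4237888/2359605 + 3262723/1170 = 512918611697/184049190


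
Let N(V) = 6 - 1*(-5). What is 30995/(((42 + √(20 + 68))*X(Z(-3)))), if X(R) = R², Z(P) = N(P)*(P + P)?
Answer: 216965/1216776 - 30995*√22/3650328 ≈ 0.13848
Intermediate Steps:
N(V) = 11 (N(V) = 6 + 5 = 11)
Z(P) = 22*P (Z(P) = 11*(P + P) = 11*(2*P) = 22*P)
30995/(((42 + √(20 + 68))*X(Z(-3)))) = 30995/(((42 + √(20 + 68))*(22*(-3))²)) = 30995/(((42 + √88)*(-66)²)) = 30995/(((42 + 2*√22)*4356)) = 30995/(182952 + 8712*√22)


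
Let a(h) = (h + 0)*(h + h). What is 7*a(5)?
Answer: 350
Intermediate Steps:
a(h) = 2*h² (a(h) = h*(2*h) = 2*h²)
7*a(5) = 7*(2*5²) = 7*(2*25) = 7*50 = 350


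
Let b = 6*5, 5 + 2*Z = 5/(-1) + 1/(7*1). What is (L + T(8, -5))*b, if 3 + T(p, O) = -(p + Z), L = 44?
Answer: 7965/7 ≈ 1137.9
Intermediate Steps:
Z = -69/14 (Z = -5/2 + (5/(-1) + 1/(7*1))/2 = -5/2 + (5*(-1) + (1/7)*1)/2 = -5/2 + (-5 + 1/7)/2 = -5/2 + (1/2)*(-34/7) = -5/2 - 17/7 = -69/14 ≈ -4.9286)
T(p, O) = 27/14 - p (T(p, O) = -3 - (p - 69/14) = -3 - (-69/14 + p) = -3 + (69/14 - p) = 27/14 - p)
b = 30
(L + T(8, -5))*b = (44 + (27/14 - 1*8))*30 = (44 + (27/14 - 8))*30 = (44 - 85/14)*30 = (531/14)*30 = 7965/7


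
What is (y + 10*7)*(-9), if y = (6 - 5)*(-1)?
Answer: -621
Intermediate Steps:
y = -1 (y = 1*(-1) = -1)
(y + 10*7)*(-9) = (-1 + 10*7)*(-9) = (-1 + 70)*(-9) = 69*(-9) = -621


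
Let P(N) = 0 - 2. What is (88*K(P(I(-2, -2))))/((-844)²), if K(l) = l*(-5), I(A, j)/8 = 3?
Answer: 55/44521 ≈ 0.0012354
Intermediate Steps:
I(A, j) = 24 (I(A, j) = 8*3 = 24)
P(N) = -2
K(l) = -5*l
(88*K(P(I(-2, -2))))/((-844)²) = (88*(-5*(-2)))/((-844)²) = (88*10)/712336 = 880*(1/712336) = 55/44521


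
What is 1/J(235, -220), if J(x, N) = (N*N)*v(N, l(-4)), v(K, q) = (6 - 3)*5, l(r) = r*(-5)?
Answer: 1/726000 ≈ 1.3774e-6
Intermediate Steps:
l(r) = -5*r
v(K, q) = 15 (v(K, q) = 3*5 = 15)
J(x, N) = 15*N² (J(x, N) = (N*N)*15 = N²*15 = 15*N²)
1/J(235, -220) = 1/(15*(-220)²) = 1/(15*48400) = 1/726000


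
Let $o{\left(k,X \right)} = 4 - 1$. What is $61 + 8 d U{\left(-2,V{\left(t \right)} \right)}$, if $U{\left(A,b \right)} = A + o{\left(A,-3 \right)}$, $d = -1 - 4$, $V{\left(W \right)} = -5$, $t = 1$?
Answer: $21$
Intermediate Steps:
$o{\left(k,X \right)} = 3$
$d = -5$
$U{\left(A,b \right)} = 3 + A$ ($U{\left(A,b \right)} = A + 3 = 3 + A$)
$61 + 8 d U{\left(-2,V{\left(t \right)} \right)} = 61 + 8 \left(-5\right) \left(3 - 2\right) = 61 - 40 = 21$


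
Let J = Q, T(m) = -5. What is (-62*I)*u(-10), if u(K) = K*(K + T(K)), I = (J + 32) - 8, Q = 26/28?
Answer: -1622850/7 ≈ -2.3184e+5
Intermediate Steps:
Q = 13/14 (Q = 26*(1/28) = 13/14 ≈ 0.92857)
J = 13/14 ≈ 0.92857
I = 349/14 (I = (13/14 + 32) - 8 = 461/14 - 8 = 349/14 ≈ 24.929)
u(K) = K*(-5 + K) (u(K) = K*(K - 5) = K*(-5 + K))
(-62*I)*u(-10) = (-62*349/14)*(-10*(-5 - 10)) = -(-108190)*(-15)/7 = -10819/7*150 = -1622850/7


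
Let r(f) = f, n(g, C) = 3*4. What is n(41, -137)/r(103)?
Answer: 12/103 ≈ 0.11650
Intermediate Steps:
n(g, C) = 12
n(41, -137)/r(103) = 12/103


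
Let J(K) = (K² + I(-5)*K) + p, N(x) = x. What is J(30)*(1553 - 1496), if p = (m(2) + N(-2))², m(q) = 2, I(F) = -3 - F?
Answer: 54720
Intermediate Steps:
p = 0 (p = (2 - 2)² = 0² = 0)
J(K) = K² + 2*K (J(K) = (K² + (-3 - 1*(-5))*K) + 0 = (K² + (-3 + 5)*K) + 0 = (K² + 2*K) + 0 = K² + 2*K)
J(30)*(1553 - 1496) = (30*(2 + 30))*(1553 - 1496) = (30*32)*57 = 960*57 = 54720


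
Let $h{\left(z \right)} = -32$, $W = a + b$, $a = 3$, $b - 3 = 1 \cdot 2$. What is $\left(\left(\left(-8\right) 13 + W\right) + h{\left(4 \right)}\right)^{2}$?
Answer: $16384$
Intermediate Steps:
$b = 5$ ($b = 3 + 1 \cdot 2 = 3 + 2 = 5$)
$W = 8$ ($W = 3 + 5 = 8$)
$\left(\left(\left(-8\right) 13 + W\right) + h{\left(4 \right)}\right)^{2} = \left(\left(\left(-8\right) 13 + 8\right) - 32\right)^{2} = \left(\left(-104 + 8\right) - 32\right)^{2} = \left(-96 - 32\right)^{2} = \left(-128\right)^{2} = 16384$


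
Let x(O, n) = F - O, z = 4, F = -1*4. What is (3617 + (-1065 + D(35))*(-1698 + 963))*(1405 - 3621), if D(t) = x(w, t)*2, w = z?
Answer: -1768704832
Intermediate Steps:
F = -4
w = 4
x(O, n) = -4 - O
D(t) = -16 (D(t) = (-4 - 1*4)*2 = (-4 - 4)*2 = -8*2 = -16)
(3617 + (-1065 + D(35))*(-1698 + 963))*(1405 - 3621) = (3617 + (-1065 - 16)*(-1698 + 963))*(1405 - 3621) = (3617 - 1081*(-735))*(-2216) = (3617 + 794535)*(-2216) = 798152*(-2216) = -1768704832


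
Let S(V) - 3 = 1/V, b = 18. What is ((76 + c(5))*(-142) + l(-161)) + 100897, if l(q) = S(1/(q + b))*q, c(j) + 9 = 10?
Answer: 112503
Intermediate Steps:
c(j) = 1 (c(j) = -9 + 10 = 1)
S(V) = 3 + 1/V
l(q) = q*(21 + q) (l(q) = (3 + 1/(1/(q + 18)))*q = (3 + 1/(1/(18 + q)))*q = (3 + (18 + q))*q = (21 + q)*q = q*(21 + q))
((76 + c(5))*(-142) + l(-161)) + 100897 = ((76 + 1)*(-142) - 161*(21 - 161)) + 100897 = (77*(-142) - 161*(-140)) + 100897 = (-10934 + 22540) + 100897 = 11606 + 100897 = 112503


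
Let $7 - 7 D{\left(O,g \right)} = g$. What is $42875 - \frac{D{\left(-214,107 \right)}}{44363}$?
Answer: $\frac{13314445475}{310541} \approx 42875.0$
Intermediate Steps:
$D{\left(O,g \right)} = 1 - \frac{g}{7}$
$42875 - \frac{D{\left(-214,107 \right)}}{44363} = 42875 - \frac{1 - \frac{107}{7}}{44363} = 42875 - \left(1 - \frac{107}{7}\right) \frac{1}{44363} = 42875 - \left(- \frac{100}{7}\right) \frac{1}{44363} = 42875 - - \frac{100}{310541} = 42875 + \frac{100}{310541} = \frac{13314445475}{310541}$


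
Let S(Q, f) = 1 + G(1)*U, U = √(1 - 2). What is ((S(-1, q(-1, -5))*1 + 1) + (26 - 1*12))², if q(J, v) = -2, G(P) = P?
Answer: (16 + I)² ≈ 255.0 + 32.0*I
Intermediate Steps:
U = I (U = √(-1) = I ≈ 1.0*I)
S(Q, f) = 1 + I (S(Q, f) = 1 + 1*I = 1 + I)
((S(-1, q(-1, -5))*1 + 1) + (26 - 1*12))² = (((1 + I)*1 + 1) + (26 - 1*12))² = (((1 + I) + 1) + (26 - 12))² = ((2 + I) + 14)² = (16 + I)²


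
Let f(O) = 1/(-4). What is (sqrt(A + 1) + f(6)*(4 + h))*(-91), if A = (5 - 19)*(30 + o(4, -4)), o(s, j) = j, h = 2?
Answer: 273/2 - 1001*I*sqrt(3) ≈ 136.5 - 1733.8*I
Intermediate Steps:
f(O) = -1/4
A = -364 (A = (5 - 19)*(30 - 4) = -14*26 = -364)
(sqrt(A + 1) + f(6)*(4 + h))*(-91) = (sqrt(-364 + 1) - (4 + 2)/4)*(-91) = (sqrt(-363) - 1/4*6)*(-91) = (11*I*sqrt(3) - 3/2)*(-91) = (-3/2 + 11*I*sqrt(3))*(-91) = 273/2 - 1001*I*sqrt(3)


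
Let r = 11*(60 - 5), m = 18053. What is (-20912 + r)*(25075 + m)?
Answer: -875800296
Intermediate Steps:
r = 605 (r = 11*55 = 605)
(-20912 + r)*(25075 + m) = (-20912 + 605)*(25075 + 18053) = -20307*43128 = -875800296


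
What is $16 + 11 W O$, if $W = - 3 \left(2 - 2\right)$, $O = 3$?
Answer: $16$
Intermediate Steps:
$W = 0$ ($W = \left(-3\right) 0 = 0$)
$16 + 11 W O = 16 + 11 \cdot 0 \cdot 3 = 16 + 11 \cdot 0 = 16 + 0 = 16$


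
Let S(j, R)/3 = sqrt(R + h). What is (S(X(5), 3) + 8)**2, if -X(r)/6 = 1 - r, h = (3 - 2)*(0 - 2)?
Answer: 121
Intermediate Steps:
h = -2 (h = 1*(-2) = -2)
X(r) = -6 + 6*r (X(r) = -6*(1 - r) = -6 + 6*r)
S(j, R) = 3*sqrt(-2 + R) (S(j, R) = 3*sqrt(R - 2) = 3*sqrt(-2 + R))
(S(X(5), 3) + 8)**2 = (3*sqrt(-2 + 3) + 8)**2 = (3*sqrt(1) + 8)**2 = (3*1 + 8)**2 = (3 + 8)**2 = 11**2 = 121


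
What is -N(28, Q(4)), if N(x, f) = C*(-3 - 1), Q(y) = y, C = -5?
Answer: -20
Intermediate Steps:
N(x, f) = 20 (N(x, f) = -5*(-3 - 1) = -5*(-4) = 20)
-N(28, Q(4)) = -1*20 = -20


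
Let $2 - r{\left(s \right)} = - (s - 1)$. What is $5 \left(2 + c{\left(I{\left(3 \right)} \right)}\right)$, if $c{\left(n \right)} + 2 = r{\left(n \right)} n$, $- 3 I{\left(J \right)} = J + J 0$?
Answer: $0$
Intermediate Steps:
$I{\left(J \right)} = - \frac{J}{3}$ ($I{\left(J \right)} = - \frac{J + J 0}{3} = - \frac{J + 0}{3} = - \frac{J}{3}$)
$r{\left(s \right)} = 1 + s$ ($r{\left(s \right)} = 2 - - (s - 1) = 2 - - (-1 + s) = 2 - \left(1 - s\right) = 2 + \left(-1 + s\right) = 1 + s$)
$c{\left(n \right)} = -2 + n \left(1 + n\right)$ ($c{\left(n \right)} = -2 + \left(1 + n\right) n = -2 + n \left(1 + n\right)$)
$5 \left(2 + c{\left(I{\left(3 \right)} \right)}\right) = 5 \left(2 - \left(2 - \left(- \frac{1}{3}\right) 3 \left(1 - 1\right)\right)\right) = 5 \left(2 - 2\right) = 5 \cdot 0 = 0$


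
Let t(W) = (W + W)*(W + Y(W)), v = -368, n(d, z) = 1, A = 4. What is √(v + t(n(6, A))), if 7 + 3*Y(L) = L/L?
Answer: I*√370 ≈ 19.235*I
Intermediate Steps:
Y(L) = -2 (Y(L) = -7/3 + (L/L)/3 = -7/3 + (⅓)*1 = -7/3 + ⅓ = -2)
t(W) = 2*W*(-2 + W) (t(W) = (W + W)*(W - 2) = (2*W)*(-2 + W) = 2*W*(-2 + W))
√(v + t(n(6, A))) = √(-368 + 2*1*(-2 + 1)) = √(-368 + 2*1*(-1)) = √(-368 - 2) = √(-370) = I*√370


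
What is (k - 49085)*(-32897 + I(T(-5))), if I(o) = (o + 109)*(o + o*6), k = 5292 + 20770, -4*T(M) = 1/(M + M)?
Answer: 1211117386479/1600 ≈ 7.5695e+8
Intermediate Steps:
T(M) = -1/(8*M) (T(M) = -1/(4*(M + M)) = -1/(2*M)/4 = -1/(8*M))
k = 26062
I(o) = 7*o*(109 + o) (I(o) = (109 + o)*(o + 6*o) = (109 + o)*(7*o) = 7*o*(109 + o))
(k - 49085)*(-32897 + I(T(-5))) = (26062 - 49085)*(-32897 + 7*(-⅛/(-5))*(109 - ⅛/(-5))) = -23023*(-32897 + 7*(-⅛*(-⅕))*(109 - ⅛*(-⅕))) = -23023*(-32897 + 7*(1/40)*(109 + 1/40)) = -23023*(-32897 + 7*(1/40)*(4361/40)) = -23023*(-32897 + 30527/1600) = -23023*(-52604673/1600) = 1211117386479/1600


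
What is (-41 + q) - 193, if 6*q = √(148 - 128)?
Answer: -234 + √5/3 ≈ -233.25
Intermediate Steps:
q = √5/3 (q = √(148 - 128)/6 = √20/6 = (2*√5)/6 = √5/3 ≈ 0.74536)
(-41 + q) - 193 = (-41 + √5/3) - 193 = -234 + √5/3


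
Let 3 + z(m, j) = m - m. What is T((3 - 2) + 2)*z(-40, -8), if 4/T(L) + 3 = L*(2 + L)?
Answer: -1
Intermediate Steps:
z(m, j) = -3 (z(m, j) = -3 + (m - m) = -3 + 0 = -3)
T(L) = 4/(-3 + L*(2 + L))
T((3 - 2) + 2)*z(-40, -8) = (4/(-3 + ((3 - 2) + 2)² + 2*((3 - 2) + 2)))*(-3) = (4/(-3 + (1 + 2)² + 2*(1 + 2)))*(-3) = (4/(-3 + 3² + 2*3))*(-3) = (4/(-3 + 9 + 6))*(-3) = (4/12)*(-3) = (4*(1/12))*(-3) = (⅓)*(-3) = -1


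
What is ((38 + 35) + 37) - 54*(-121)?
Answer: 6644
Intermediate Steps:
((38 + 35) + 37) - 54*(-121) = (73 + 37) + 6534 = 110 + 6534 = 6644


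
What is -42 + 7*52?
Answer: 322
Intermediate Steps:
-42 + 7*52 = -42 + 364 = 322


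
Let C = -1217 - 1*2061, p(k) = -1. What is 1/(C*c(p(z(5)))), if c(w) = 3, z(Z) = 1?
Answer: -1/9834 ≈ -0.00010169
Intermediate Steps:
C = -3278 (C = -1217 - 2061 = -3278)
1/(C*c(p(z(5)))) = 1/(-3278*3) = 1/(-9834) = -1/9834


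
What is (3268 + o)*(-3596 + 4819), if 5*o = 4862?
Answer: 25930046/5 ≈ 5.1860e+6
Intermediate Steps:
o = 4862/5 (o = (⅕)*4862 = 4862/5 ≈ 972.40)
(3268 + o)*(-3596 + 4819) = (3268 + 4862/5)*(-3596 + 4819) = (21202/5)*1223 = 25930046/5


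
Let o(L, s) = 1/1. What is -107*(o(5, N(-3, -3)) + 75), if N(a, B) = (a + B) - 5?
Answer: -8132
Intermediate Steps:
N(a, B) = -5 + B + a (N(a, B) = (B + a) - 5 = -5 + B + a)
o(L, s) = 1
-107*(o(5, N(-3, -3)) + 75) = -107*(1 + 75) = -107*76 = -8132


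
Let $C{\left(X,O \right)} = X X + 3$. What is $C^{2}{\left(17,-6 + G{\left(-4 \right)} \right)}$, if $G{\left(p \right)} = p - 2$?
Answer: $85264$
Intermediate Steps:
$G{\left(p \right)} = -2 + p$ ($G{\left(p \right)} = p - 2 = -2 + p$)
$C{\left(X,O \right)} = 3 + X^{2}$ ($C{\left(X,O \right)} = X^{2} + 3 = 3 + X^{2}$)
$C^{2}{\left(17,-6 + G{\left(-4 \right)} \right)} = \left(3 + 17^{2}\right)^{2} = \left(3 + 289\right)^{2} = 292^{2} = 85264$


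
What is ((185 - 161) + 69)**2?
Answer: 8649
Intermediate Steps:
((185 - 161) + 69)**2 = (24 + 69)**2 = 93**2 = 8649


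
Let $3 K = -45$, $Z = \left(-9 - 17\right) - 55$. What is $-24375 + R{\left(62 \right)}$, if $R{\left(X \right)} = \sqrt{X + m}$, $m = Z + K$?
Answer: $-24375 + i \sqrt{34} \approx -24375.0 + 5.831 i$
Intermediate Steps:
$Z = -81$ ($Z = -26 - 55 = -81$)
$K = -15$ ($K = \frac{1}{3} \left(-45\right) = -15$)
$m = -96$ ($m = -81 - 15 = -96$)
$R{\left(X \right)} = \sqrt{-96 + X}$ ($R{\left(X \right)} = \sqrt{X - 96} = \sqrt{-96 + X}$)
$-24375 + R{\left(62 \right)} = -24375 + \sqrt{-96 + 62} = -24375 + \sqrt{-34} = -24375 + i \sqrt{34}$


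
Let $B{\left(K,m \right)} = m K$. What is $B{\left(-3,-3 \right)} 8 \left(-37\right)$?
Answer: $-2664$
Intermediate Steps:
$B{\left(K,m \right)} = K m$
$B{\left(-3,-3 \right)} 8 \left(-37\right) = \left(-3\right) \left(-3\right) 8 \left(-37\right) = 9 \cdot 8 \left(-37\right) = 72 \left(-37\right) = -2664$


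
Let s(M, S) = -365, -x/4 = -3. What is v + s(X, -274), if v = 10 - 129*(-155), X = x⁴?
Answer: 19640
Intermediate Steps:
x = 12 (x = -4*(-3) = 12)
X = 20736 (X = 12⁴ = 20736)
v = 20005 (v = 10 + 19995 = 20005)
v + s(X, -274) = 20005 - 365 = 19640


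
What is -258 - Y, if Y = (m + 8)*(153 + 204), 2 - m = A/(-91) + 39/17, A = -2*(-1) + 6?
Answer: -39525/13 ≈ -3040.4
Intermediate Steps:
A = 8 (A = 2 + 6 = 8)
m = -319/1547 (m = 2 - (8/(-91) + 39/17) = 2 - (8*(-1/91) + 39*(1/17)) = 2 - (-8/91 + 39/17) = 2 - 1*3413/1547 = 2 - 3413/1547 = -319/1547 ≈ -0.20621)
Y = 36171/13 (Y = (-319/1547 + 8)*(153 + 204) = (12057/1547)*357 = 36171/13 ≈ 2782.4)
-258 - Y = -258 - 1*36171/13 = -258 - 36171/13 = -39525/13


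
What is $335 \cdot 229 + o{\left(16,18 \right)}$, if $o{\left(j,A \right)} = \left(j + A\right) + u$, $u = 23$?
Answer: $76772$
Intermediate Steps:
$o{\left(j,A \right)} = 23 + A + j$ ($o{\left(j,A \right)} = \left(j + A\right) + 23 = \left(A + j\right) + 23 = 23 + A + j$)
$335 \cdot 229 + o{\left(16,18 \right)} = 335 \cdot 229 + \left(23 + 18 + 16\right) = 76715 + 57 = 76772$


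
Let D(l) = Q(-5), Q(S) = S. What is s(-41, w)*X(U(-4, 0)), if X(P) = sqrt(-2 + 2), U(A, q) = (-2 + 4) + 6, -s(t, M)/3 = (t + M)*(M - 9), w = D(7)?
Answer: 0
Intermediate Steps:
D(l) = -5
w = -5
s(t, M) = -3*(-9 + M)*(M + t) (s(t, M) = -3*(t + M)*(M - 9) = -3*(M + t)*(-9 + M) = -3*(-9 + M)*(M + t))
U(A, q) = 8 (U(A, q) = 2 + 6 = 8)
X(P) = 0 (X(P) = sqrt(0) = 0)
s(-41, w)*X(U(-4, 0)) = (-3*(-5)**2 + 27*(-5) + 27*(-41) - 3*(-5)*(-41))*0 = (-3*25 - 135 - 1107 - 615)*0 = (-75 - 135 - 1107 - 615)*0 = -1932*0 = 0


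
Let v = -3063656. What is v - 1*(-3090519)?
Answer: 26863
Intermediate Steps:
v - 1*(-3090519) = -3063656 - 1*(-3090519) = -3063656 + 3090519 = 26863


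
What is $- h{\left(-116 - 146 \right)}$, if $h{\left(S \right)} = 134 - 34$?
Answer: $-100$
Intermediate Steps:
$h{\left(S \right)} = 100$
$- h{\left(-116 - 146 \right)} = \left(-1\right) 100 = -100$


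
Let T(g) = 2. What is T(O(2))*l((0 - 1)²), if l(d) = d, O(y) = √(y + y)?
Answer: 2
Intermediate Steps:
O(y) = √2*√y (O(y) = √(2*y) = √2*√y)
T(O(2))*l((0 - 1)²) = 2*(0 - 1)² = 2*(-1)² = 2*1 = 2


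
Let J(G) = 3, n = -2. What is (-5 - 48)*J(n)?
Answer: -159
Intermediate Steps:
(-5 - 48)*J(n) = (-5 - 48)*3 = -53*3 = -159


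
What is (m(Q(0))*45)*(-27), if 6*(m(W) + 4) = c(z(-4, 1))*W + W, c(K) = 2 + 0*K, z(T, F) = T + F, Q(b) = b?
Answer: 4860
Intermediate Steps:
z(T, F) = F + T
c(K) = 2 (c(K) = 2 + 0 = 2)
m(W) = -4 + W/2 (m(W) = -4 + (2*W + W)/6 = -4 + (3*W)/6 = -4 + W/2)
(m(Q(0))*45)*(-27) = ((-4 + (1/2)*0)*45)*(-27) = ((-4 + 0)*45)*(-27) = -4*45*(-27) = -180*(-27) = 4860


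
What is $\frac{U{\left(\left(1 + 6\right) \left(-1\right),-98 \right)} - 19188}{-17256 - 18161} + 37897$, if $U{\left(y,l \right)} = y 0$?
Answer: $\frac{1342217237}{35417} \approx 37898.0$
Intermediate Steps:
$U{\left(y,l \right)} = 0$
$\frac{U{\left(\left(1 + 6\right) \left(-1\right),-98 \right)} - 19188}{-17256 - 18161} + 37897 = \frac{0 - 19188}{-17256 - 18161} + 37897 = - \frac{19188}{-35417} + 37897 = \left(-19188\right) \left(- \frac{1}{35417}\right) + 37897 = \frac{19188}{35417} + 37897 = \frac{1342217237}{35417}$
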